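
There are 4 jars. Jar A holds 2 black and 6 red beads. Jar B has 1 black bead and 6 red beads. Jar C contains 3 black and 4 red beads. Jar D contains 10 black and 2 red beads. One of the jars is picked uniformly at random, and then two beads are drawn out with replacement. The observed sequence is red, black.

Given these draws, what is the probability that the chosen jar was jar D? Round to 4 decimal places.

0.2002

For each hypothesis, P(data | H) works out to: P(data | jar A) = (6/8)(2/8) = 0.1875; P(data | jar B) = (6/7)(1/7) = 0.12245; P(data | jar C) = (4/7)(3/7) = 0.2449; P(data | jar D) = (2/12)(10/12) = 0.13889.
Multiplying each by its prior: 1/4 · 0.1875 = 0.046875, 1/4 · 0.12245 = 0.030612, 1/4 · 0.2449 = 0.061224, 1/4 · 0.13889 = 0.034722; these sum to 0.17343.
By Bayes' rule, P(jar D | data) = (0.034722) / (0.17343) = 0.2002.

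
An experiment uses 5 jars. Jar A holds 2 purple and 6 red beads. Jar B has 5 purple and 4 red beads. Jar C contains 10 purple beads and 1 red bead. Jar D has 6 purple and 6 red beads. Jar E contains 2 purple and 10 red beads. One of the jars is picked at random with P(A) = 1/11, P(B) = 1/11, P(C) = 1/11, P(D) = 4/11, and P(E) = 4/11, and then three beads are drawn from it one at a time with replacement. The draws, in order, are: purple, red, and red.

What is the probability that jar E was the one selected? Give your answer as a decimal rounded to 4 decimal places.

Under each hypothesis, the probability of the observed sequence is: P(data | jar A) = (2/8)(6/8)(6/8) = 0.14062; P(data | jar B) = (5/9)(4/9)(4/9) = 0.10974; P(data | jar C) = (10/11)(1/11)(1/11) = 0.0075131; P(data | jar D) = (6/12)(6/12)(6/12) = 0.125; P(data | jar E) = (2/12)(10/12)(10/12) = 0.11574.
The prior-weighted likelihoods are 1/11 · 0.14062 = 0.012784, 1/11 · 0.10974 = 0.0099763, 1/11 · 0.0075131 = 0.00068301, 4/11 · 0.125 = 0.045455, 4/11 · 0.11574 = 0.042088; with total 0.11099.
Therefore the posterior P(jar E | data) = (0.042088) / (0.11099) = 0.37922.

0.3792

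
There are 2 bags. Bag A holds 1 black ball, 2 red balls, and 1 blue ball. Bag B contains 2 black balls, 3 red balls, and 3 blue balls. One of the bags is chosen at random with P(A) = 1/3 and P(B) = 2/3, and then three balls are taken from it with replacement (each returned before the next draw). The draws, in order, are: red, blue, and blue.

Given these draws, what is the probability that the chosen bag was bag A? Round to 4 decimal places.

0.2286

Under each hypothesis, the probability of the observed sequence is: P(data | bag A) = (2/4)(1/4)(1/4) = 1/32; P(data | bag B) = (3/8)(3/8)(3/8) = 27/512.
Weighting by the prior gives 1/3 · 1/32 = 1/96, 2/3 · 27/512 = 9/256; summing to 35/768.
Therefore the posterior P(bag A | data) = (1/96) / (35/768) = 8/35.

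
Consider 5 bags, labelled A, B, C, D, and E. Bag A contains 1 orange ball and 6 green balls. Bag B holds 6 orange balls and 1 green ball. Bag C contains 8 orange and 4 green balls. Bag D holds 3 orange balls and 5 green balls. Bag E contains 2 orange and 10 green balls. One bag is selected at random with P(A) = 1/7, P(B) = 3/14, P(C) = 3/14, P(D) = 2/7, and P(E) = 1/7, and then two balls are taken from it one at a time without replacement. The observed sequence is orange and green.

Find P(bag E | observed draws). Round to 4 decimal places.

0.1076

Compute the likelihood of the observed sequence for each case: P(data | bag A) = (1/7)(6/6) = 0.14286; P(data | bag B) = (6/7)(1/6) = 0.14286; P(data | bag C) = (8/12)(4/11) = 0.24242; P(data | bag D) = (3/8)(5/7) = 0.26786; P(data | bag E) = (2/12)(10/11) = 0.15152.
Multiplying each by its prior: 1/7 · 0.14286 = 0.020408, 3/14 · 0.14286 = 0.030612, 3/14 · 0.24242 = 0.051948, 2/7 · 0.26786 = 0.076531, 1/7 · 0.15152 = 0.021645; these sum to 0.20114.
So P(bag E | data) = (0.021645) / (0.20114) = 0.10761.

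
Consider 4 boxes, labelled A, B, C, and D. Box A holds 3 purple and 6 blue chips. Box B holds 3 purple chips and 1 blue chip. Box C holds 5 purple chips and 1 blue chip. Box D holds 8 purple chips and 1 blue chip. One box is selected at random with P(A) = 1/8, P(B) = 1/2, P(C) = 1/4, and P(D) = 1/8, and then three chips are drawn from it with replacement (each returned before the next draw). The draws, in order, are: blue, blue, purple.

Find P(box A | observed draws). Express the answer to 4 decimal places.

The likelihood of the observed sequence under each hypothesis: P(data | box A) = (6/9)(6/9)(3/9) = 0.14815; P(data | box B) = (1/4)(1/4)(3/4) = 0.046875; P(data | box C) = (1/6)(1/6)(5/6) = 0.023148; P(data | box D) = (1/9)(1/9)(8/9) = 0.010974.
Weighting by the prior gives 1/8 · 0.14815 = 0.018519, 1/2 · 0.046875 = 0.023438, 1/4 · 0.023148 = 0.005787, 1/8 · 0.010974 = 0.0013717; with total 0.049115.
By Bayes' rule, P(box A | data) = (0.018519) / (0.049115) = 0.37705.

0.3770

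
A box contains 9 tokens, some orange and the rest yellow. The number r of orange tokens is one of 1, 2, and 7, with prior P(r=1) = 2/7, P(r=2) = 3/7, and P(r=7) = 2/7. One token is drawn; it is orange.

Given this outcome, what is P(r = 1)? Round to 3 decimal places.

Under each hypothesis, the probability of this draw is: P(data | r = 1) = (1/9) = 1/9; P(data | r = 2) = (2/9) = 2/9; P(data | r = 7) = (7/9) = 7/9.
Weighting by the prior gives 2/7 · 1/9 = 2/63, 3/7 · 2/9 = 2/21, 2/7 · 7/9 = 2/9; summing to 22/63.
Hence P(r = 1 | data) = (2/63) / (22/63) = 1/11.

0.091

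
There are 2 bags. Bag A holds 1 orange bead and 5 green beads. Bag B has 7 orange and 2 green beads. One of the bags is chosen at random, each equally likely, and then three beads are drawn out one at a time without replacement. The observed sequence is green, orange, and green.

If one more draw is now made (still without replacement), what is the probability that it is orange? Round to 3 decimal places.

0.143

The likelihood of the observed sequence under each hypothesis: P(data | bag A) = (5/6)(1/5)(4/4) = 1/6; P(data | bag B) = (2/9)(7/8)(1/7) = 1/36.
The prior-weighted likelihoods are 1/2 · 1/6 = 1/12, 1/2 · 1/36 = 1/72; these sum to 7/72.
The posterior is then P(bag A | data) = 6/7, P(bag B | data) = 1/7.
Averaging over the posterior, P(orange next | data) = (0)(6/7) + (1)(1/7) = 1/7.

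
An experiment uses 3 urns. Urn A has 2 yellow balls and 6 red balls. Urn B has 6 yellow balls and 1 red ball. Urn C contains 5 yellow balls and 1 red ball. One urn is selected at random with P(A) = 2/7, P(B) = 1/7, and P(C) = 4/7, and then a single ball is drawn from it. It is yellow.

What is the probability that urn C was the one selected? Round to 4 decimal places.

0.7107

The likelihood of this draw under each hypothesis: P(data | urn A) = (2/8) = 1/4; P(data | urn B) = (6/7) = 6/7; P(data | urn C) = (5/6) = 5/6.
The prior-weighted likelihoods are 2/7 · 1/4 = 1/14, 1/7 · 6/7 = 6/49, 4/7 · 5/6 = 10/21; these sum to 197/294.
By Bayes' rule, P(urn C | data) = (10/21) / (197/294) = 140/197.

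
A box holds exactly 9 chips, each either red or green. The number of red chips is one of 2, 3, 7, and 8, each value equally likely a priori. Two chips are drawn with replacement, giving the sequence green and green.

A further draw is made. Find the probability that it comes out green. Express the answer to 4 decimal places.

Under each hypothesis, the probability of the observed sequence is: P(data | r = 2) = (7/9)(7/9) = 49/81; P(data | r = 3) = (6/9)(6/9) = 4/9; P(data | r = 7) = (2/9)(2/9) = 4/81; P(data | r = 8) = (1/9)(1/9) = 1/81.
Weighting by the prior gives 1/4 · 49/81 = 49/324, 1/4 · 4/9 = 1/9, 1/4 · 4/81 = 1/81, 1/4 · 1/81 = 1/324; these sum to 5/18.
Dividing through by the total gives posterior P(r = 2 | data) = 49/90, P(r = 3 | data) = 2/5, P(r = 7 | data) = 2/45, P(r = 8 | data) = 1/90.
So P(green next | data) = Σ P(green next | H) P(H | data) = (7/9)(49/90) + (2/3)(2/5) + (2/9)(2/45) + (1/9)(1/90) = 284/405.

0.7012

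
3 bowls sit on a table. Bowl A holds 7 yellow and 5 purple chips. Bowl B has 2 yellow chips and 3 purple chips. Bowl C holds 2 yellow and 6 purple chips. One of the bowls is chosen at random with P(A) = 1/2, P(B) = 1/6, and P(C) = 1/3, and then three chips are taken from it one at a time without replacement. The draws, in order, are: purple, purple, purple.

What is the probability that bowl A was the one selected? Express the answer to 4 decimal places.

0.1434

Under each hypothesis, the probability of the observed sequence is: P(data | bowl A) = (5/12)(4/11)(3/10) = 1/22; P(data | bowl B) = (3/5)(2/4)(1/3) = 1/10; P(data | bowl C) = (6/8)(5/7)(4/6) = 5/14.
The prior-weighted likelihoods are 1/2 · 1/22 = 1/44, 1/6 · 1/10 = 1/60, 1/3 · 5/14 = 5/42; these sum to 61/385.
So P(bowl A | data) = (1/44) / (61/385) = 35/244.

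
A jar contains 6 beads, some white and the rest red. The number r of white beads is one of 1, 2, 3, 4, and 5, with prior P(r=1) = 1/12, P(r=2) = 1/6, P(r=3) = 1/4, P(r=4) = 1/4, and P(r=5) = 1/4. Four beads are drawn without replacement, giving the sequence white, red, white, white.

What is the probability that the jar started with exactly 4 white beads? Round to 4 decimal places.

For each hypothesis, P(data | H) works out to: P(data | r = 1) = (1/6)(5/5)(0/4) = 0; P(data | r = 2) = (2/6)(4/5)(1/4)(0/3) = 0; P(data | r = 3) = (3/6)(3/5)(2/4)(1/3) = 1/20; P(data | r = 4) = (4/6)(2/5)(3/4)(2/3) = 2/15; P(data | r = 5) = (5/6)(1/5)(4/4)(3/3) = 1/6.
The prior-weighted likelihoods are 1/12 · 0 = 0, 1/6 · 0 = 0, 1/4 · 1/20 = 1/80, 1/4 · 2/15 = 1/30, 1/4 · 1/6 = 1/24; these sum to 7/80.
Therefore the posterior P(r = 4 | data) = (1/30) / (7/80) = 8/21.

0.3810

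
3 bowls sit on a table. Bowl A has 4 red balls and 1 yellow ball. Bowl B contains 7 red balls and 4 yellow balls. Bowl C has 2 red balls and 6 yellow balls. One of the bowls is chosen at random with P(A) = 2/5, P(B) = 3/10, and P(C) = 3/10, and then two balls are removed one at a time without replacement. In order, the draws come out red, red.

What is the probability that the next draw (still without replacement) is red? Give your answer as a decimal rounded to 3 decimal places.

Compute the likelihood of the observed sequence for each case: P(data | bowl A) = (4/5)(3/4) = 3/5; P(data | bowl B) = (7/11)(6/10) = 21/55; P(data | bowl C) = (2/8)(1/7) = 1/28.
Multiplying each by its prior: 2/5 · 3/5 = 6/25, 3/10 · 21/55 = 63/550, 3/10 · 1/28 = 3/280; these sum to 225/616.
Dividing through by the total gives posterior P(bowl A | data) = 0.65707, P(bowl B | data) = 0.3136, P(bowl C | data) = 0.029333.
Averaging over the posterior, P(red next | data) = (2/3)(0.65707) + (5/9)(0.3136) + (0)(0.029333) = 0.61227.

0.612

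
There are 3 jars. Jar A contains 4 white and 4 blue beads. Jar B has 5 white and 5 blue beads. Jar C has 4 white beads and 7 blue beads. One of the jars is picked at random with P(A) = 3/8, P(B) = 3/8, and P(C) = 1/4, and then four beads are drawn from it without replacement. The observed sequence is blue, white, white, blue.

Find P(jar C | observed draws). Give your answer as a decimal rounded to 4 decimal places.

0.2045

Under each hypothesis, the probability of the observed sequence is: P(data | jar A) = (4/8)(4/7)(3/6)(3/5) = 0.085714; P(data | jar B) = (5/10)(5/9)(4/8)(4/7) = 0.079365; P(data | jar C) = (7/11)(4/10)(3/9)(6/8) = 0.063636.
Multiplying each by its prior: 3/8 · 0.085714 = 0.032143, 3/8 · 0.079365 = 0.029762, 1/4 · 0.063636 = 0.015909; these sum to 0.077814.
Hence P(jar C | data) = (0.015909) / (0.077814) = 0.20445.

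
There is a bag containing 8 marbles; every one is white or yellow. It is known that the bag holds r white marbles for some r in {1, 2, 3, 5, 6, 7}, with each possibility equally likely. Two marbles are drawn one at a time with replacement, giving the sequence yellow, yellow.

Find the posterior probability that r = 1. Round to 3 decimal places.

0.395

The likelihood of the observed sequence under each hypothesis: P(data | r = 1) = (7/8)(7/8) = 49/64; P(data | r = 2) = (6/8)(6/8) = 9/16; P(data | r = 3) = (5/8)(5/8) = 25/64; P(data | r = 5) = (3/8)(3/8) = 9/64; P(data | r = 6) = (2/8)(2/8) = 1/16; P(data | r = 7) = (1/8)(1/8) = 1/64.
Weighting by the prior gives 1/6 · 49/64 = 49/384, 1/6 · 9/16 = 3/32, 1/6 · 25/64 = 25/384, 1/6 · 9/64 = 3/128, 1/6 · 1/16 = 1/96, 1/6 · 1/64 = 1/384; summing to 31/96.
Hence P(r = 1 | data) = (49/384) / (31/96) = 49/124.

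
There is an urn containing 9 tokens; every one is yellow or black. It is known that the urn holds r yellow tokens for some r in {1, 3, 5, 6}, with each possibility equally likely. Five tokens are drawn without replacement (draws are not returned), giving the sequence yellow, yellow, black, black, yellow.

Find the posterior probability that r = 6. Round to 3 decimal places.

For each hypothesis, P(data | H) works out to: P(data | r = 1) = (1/9)(0/8) = 0; P(data | r = 3) = (3/9)(2/8)(6/7)(5/6)(1/5) = 1/84; P(data | r = 5) = (5/9)(4/8)(4/7)(3/6)(3/5) = 1/21; P(data | r = 6) = (6/9)(5/8)(3/7)(2/6)(4/5) = 1/21.
Weighting by the prior gives 1/4 · 0 = 0, 1/4 · 1/84 = 1/336, 1/4 · 1/21 = 1/84, 1/4 · 1/21 = 1/84; summing to 3/112.
Therefore the posterior P(r = 6 | data) = (1/84) / (3/112) = 4/9.

0.444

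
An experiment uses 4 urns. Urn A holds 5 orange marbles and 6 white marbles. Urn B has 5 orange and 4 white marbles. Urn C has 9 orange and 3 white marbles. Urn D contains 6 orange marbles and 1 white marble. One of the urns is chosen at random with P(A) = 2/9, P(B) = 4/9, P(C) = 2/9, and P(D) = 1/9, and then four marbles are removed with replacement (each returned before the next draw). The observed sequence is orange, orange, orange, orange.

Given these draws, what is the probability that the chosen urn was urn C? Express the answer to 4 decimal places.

The likelihood of the observed sequence under each hypothesis: P(data | urn A) = (5/11)(5/11)(5/11)(5/11) = 0.042688; P(data | urn B) = (5/9)(5/9)(5/9)(5/9) = 0.09526; P(data | urn C) = (9/12)(9/12)(9/12)(9/12) = 0.31641; P(data | urn D) = (6/7)(6/7)(6/7)(6/7) = 0.53978.
Weighting by the prior gives 2/9 · 0.042688 = 0.0094863, 4/9 · 0.09526 = 0.042338, 2/9 · 0.31641 = 0.070312, 1/9 · 0.53978 = 0.059975; summing to 0.18211.
By Bayes' rule, P(urn C | data) = (0.070312) / (0.18211) = 0.3861.

0.3861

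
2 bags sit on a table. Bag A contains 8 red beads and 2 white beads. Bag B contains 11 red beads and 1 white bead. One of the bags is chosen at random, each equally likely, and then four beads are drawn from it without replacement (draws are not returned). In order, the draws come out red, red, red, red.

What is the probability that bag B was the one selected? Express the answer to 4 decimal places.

The likelihood of the observed sequence under each hypothesis: P(data | bag A) = (8/10)(7/9)(6/8)(5/7) = 1/3; P(data | bag B) = (11/12)(10/11)(9/10)(8/9) = 2/3.
Weighting by the prior gives 1/2 · 1/3 = 1/6, 1/2 · 2/3 = 1/3; these sum to 1/2.
Therefore the posterior P(bag B | data) = (1/3) / (1/2) = 2/3.

0.6667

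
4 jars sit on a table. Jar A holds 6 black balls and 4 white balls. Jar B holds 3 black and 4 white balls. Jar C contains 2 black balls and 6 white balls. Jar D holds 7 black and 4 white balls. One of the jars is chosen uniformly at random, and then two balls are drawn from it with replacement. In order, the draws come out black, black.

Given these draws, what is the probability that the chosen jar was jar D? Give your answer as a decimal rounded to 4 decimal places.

Compute the likelihood of the observed sequence for each case: P(data | jar A) = (6/10)(6/10) = 0.36; P(data | jar B) = (3/7)(3/7) = 0.18367; P(data | jar C) = (2/8)(2/8) = 0.0625; P(data | jar D) = (7/11)(7/11) = 0.40496.
The prior-weighted likelihoods are 1/4 · 0.36 = 0.09, 1/4 · 0.18367 = 0.045918, 1/4 · 0.0625 = 0.015625, 1/4 · 0.40496 = 0.10124; these sum to 0.25278.
By Bayes' rule, P(jar D | data) = (0.10124) / (0.25278) = 0.4005.

0.4005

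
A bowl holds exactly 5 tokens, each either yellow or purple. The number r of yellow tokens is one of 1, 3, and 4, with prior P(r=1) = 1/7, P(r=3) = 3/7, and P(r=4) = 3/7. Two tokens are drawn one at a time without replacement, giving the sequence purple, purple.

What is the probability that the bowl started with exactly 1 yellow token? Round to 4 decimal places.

For each hypothesis, P(data | H) works out to: P(data | r = 1) = (4/5)(3/4) = 3/5; P(data | r = 3) = (2/5)(1/4) = 1/10; P(data | r = 4) = (1/5)(0/4) = 0.
The prior-weighted likelihoods are 1/7 · 3/5 = 3/35, 3/7 · 1/10 = 3/70, 3/7 · 0 = 0; with total 9/70.
So P(r = 1 | data) = (3/35) / (9/70) = 2/3.

0.6667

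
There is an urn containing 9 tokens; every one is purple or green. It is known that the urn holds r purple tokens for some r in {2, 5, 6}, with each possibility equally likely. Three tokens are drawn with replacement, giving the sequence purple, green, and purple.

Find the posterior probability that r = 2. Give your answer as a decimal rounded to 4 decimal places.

The likelihood of the observed sequence under each hypothesis: P(data | r = 2) = (2/9)(7/9)(2/9) = 0.038409; P(data | r = 5) = (5/9)(4/9)(5/9) = 0.13717; P(data | r = 6) = (6/9)(3/9)(6/9) = 0.14815.
Weighting by the prior gives 1/3 · 0.038409 = 0.012803, 1/3 · 0.13717 = 0.045725, 1/3 · 0.14815 = 0.049383; summing to 0.10791.
So P(r = 2 | data) = (0.012803) / (0.10791) = 0.11864.

0.1186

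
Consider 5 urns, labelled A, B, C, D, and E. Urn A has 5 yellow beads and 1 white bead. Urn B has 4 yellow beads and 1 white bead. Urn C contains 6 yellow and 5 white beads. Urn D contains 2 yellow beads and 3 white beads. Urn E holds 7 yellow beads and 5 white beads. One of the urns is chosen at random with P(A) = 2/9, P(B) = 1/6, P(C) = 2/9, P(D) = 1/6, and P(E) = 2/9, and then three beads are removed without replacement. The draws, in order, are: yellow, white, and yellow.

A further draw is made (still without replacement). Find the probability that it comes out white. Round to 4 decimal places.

For each hypothesis, P(data | H) works out to: P(data | urn A) = (5/6)(1/5)(4/4) = 1/6; P(data | urn B) = (4/5)(1/4)(3/3) = 1/5; P(data | urn C) = (6/11)(5/10)(5/9) = 5/33; P(data | urn D) = (2/5)(3/4)(1/3) = 1/10; P(data | urn E) = (7/12)(5/11)(6/10) = 7/44.
The prior-weighted likelihoods are 2/9 · 1/6 = 1/27, 1/6 · 1/5 = 1/30, 2/9 · 5/33 = 10/297, 1/6 · 1/10 = 1/60, 2/9 · 7/44 = 7/198; with total 103/660.
The posterior is then P(urn A | data) = 0.23732, P(urn B | data) = 0.21359, P(urn C | data) = 0.21575, P(urn D | data) = 0.1068, P(urn E | data) = 0.22654.
The predictive probability is P(white next | data) = (0)(0.23732) + (0)(0.21359) + (1/2)(0.21575) + (1)(0.1068) + (4/9)(0.22654) = 0.31535.

0.3154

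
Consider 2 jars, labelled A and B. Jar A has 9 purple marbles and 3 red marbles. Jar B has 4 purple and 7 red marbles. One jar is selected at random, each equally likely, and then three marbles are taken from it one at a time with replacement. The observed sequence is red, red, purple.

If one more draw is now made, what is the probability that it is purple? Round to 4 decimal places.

For each hypothesis, P(data | H) works out to: P(data | jar A) = (3/12)(3/12)(9/12) = 0.046875; P(data | jar B) = (7/11)(7/11)(4/11) = 0.14726.
Multiplying each by its prior: 1/2 · 0.046875 = 0.023438, 1/2 · 0.14726 = 0.073629; with total 0.097066.
Dividing through by the total gives posterior P(jar A | data) = 0.24146, P(jar B | data) = 0.75854.
Averaging over the posterior, P(purple next | data) = (3/4)(0.24146) + (4/11)(0.75854) = 0.45693.

0.4569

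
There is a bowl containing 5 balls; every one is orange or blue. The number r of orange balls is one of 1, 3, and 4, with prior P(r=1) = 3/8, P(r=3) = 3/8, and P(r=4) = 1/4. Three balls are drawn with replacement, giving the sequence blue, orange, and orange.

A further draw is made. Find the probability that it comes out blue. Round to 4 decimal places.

Under each hypothesis, the probability of the observed sequence is: P(data | r = 1) = (4/5)(1/5)(1/5) = 4/125; P(data | r = 3) = (2/5)(3/5)(3/5) = 18/125; P(data | r = 4) = (1/5)(4/5)(4/5) = 16/125.
Multiplying each by its prior: 3/8 · 4/125 = 3/250, 3/8 · 18/125 = 27/500, 1/4 · 16/125 = 4/125; summing to 49/500.
The posterior is then P(r = 1 | data) = 6/49, P(r = 3 | data) = 27/49, P(r = 4 | data) = 16/49.
Averaging over the posterior, P(blue next | data) = (4/5)(6/49) + (2/5)(27/49) + (1/5)(16/49) = 94/245.

0.3837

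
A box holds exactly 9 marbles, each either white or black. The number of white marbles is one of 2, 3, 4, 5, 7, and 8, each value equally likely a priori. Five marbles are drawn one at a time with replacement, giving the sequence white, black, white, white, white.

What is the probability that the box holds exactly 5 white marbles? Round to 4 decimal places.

0.1883

Compute the likelihood of the observed sequence for each case: P(data | r = 2) = (2/9)(7/9)(2/9)(2/9)(2/9) = 0.0018967; P(data | r = 3) = (3/9)(6/9)(3/9)(3/9)(3/9) = 0.0082305; P(data | r = 4) = (4/9)(5/9)(4/9)(4/9)(4/9) = 0.021677; P(data | r = 5) = (5/9)(4/9)(5/9)(5/9)(5/9) = 0.042338; P(data | r = 7) = (7/9)(2/9)(7/9)(7/9)(7/9) = 0.081322; P(data | r = 8) = (8/9)(1/9)(8/9)(8/9)(8/9) = 0.069366.
The prior-weighted likelihoods are 1/6 · 0.0018967 = 0.00031612, 1/6 · 0.0082305 = 0.0013717, 1/6 · 0.021677 = 0.0036128, 1/6 · 0.042338 = 0.0070563, 1/6 · 0.081322 = 0.013554, 1/6 · 0.069366 = 0.011561; with total 0.037472.
Therefore the posterior P(r = 5 | data) = (0.0070563) / (0.037472) = 0.18831.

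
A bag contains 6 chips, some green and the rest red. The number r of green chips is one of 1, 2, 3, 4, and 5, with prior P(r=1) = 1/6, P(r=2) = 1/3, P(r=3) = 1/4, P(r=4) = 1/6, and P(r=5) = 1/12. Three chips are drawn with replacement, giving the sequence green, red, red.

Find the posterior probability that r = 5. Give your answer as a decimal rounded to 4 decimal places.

0.0169

For each hypothesis, P(data | H) works out to: P(data | r = 1) = (1/6)(5/6)(5/6) = 0.11574; P(data | r = 2) = (2/6)(4/6)(4/6) = 0.14815; P(data | r = 3) = (3/6)(3/6)(3/6) = 0.125; P(data | r = 4) = (4/6)(2/6)(2/6) = 0.074074; P(data | r = 5) = (5/6)(1/6)(1/6) = 0.023148.
The prior-weighted likelihoods are 1/6 · 0.11574 = 0.01929, 1/3 · 0.14815 = 0.049383, 1/4 · 0.125 = 0.03125, 1/6 · 0.074074 = 0.012346, 1/12 · 0.023148 = 0.001929; these sum to 0.1142.
Hence P(r = 5 | data) = (0.001929) / (0.1142) = 0.016892.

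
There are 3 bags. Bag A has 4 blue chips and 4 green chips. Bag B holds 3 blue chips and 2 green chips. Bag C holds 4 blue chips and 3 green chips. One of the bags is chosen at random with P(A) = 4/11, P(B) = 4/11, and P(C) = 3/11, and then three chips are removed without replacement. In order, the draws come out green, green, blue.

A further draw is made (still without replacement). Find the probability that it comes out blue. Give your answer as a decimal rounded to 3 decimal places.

For each hypothesis, P(data | H) works out to: P(data | bag A) = (4/8)(3/7)(4/6) = 1/7; P(data | bag B) = (2/5)(1/4)(3/3) = 1/10; P(data | bag C) = (3/7)(2/6)(4/5) = 4/35.
Multiplying each by its prior: 4/11 · 1/7 = 4/77, 4/11 · 1/10 = 2/55, 3/11 · 4/35 = 12/385; these sum to 46/385.
Normalising, the posterior is P(bag A | data) = 10/23, P(bag B | data) = 7/23, P(bag C | data) = 6/23.
So P(blue next | data) = Σ P(blue next | H) P(H | data) = (3/5)(10/23) + (1)(7/23) + (3/4)(6/23) = 35/46.

0.761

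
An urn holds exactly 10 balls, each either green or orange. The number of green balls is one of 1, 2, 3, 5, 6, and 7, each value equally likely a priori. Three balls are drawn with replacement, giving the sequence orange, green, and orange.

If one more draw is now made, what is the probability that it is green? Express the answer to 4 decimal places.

0.3781

Compute the likelihood of the observed sequence for each case: P(data | r = 1) = (9/10)(1/10)(9/10) = 0.081; P(data | r = 2) = (8/10)(2/10)(8/10) = 0.128; P(data | r = 3) = (7/10)(3/10)(7/10) = 0.147; P(data | r = 5) = (5/10)(5/10)(5/10) = 0.125; P(data | r = 6) = (4/10)(6/10)(4/10) = 0.096; P(data | r = 7) = (3/10)(7/10)(3/10) = 0.063.
Multiplying each by its prior: 1/6 · 0.081 = 0.0135, 1/6 · 0.128 = 0.021333, 1/6 · 0.147 = 0.0245, 1/6 · 0.125 = 0.020833, 1/6 · 0.096 = 0.016, 1/6 · 0.063 = 0.0105; these sum to 0.10667.
The posterior is then P(r = 1 | data) = 0.12656, P(r = 2 | data) = 0.2, P(r = 3 | data) = 0.22969, P(r = 5 | data) = 0.19531, P(r = 6 | data) = 0.15, P(r = 7 | data) = 0.098437.
Averaging over the posterior, P(green next | data) = (1/10)(0.12656) + (1/5)(0.2) + (3/10)(0.22969) + (1/2)(0.19531) + (3/5)(0.15) + (7/10)(0.098437) = 0.37812.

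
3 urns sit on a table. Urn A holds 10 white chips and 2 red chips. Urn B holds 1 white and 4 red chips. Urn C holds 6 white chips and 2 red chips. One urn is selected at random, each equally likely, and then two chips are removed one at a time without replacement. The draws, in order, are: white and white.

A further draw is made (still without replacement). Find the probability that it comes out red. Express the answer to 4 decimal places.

0.2587

The likelihood of the observed sequence under each hypothesis: P(data | urn A) = (10/12)(9/11) = 15/22; P(data | urn B) = (1/5)(0/4) = 0; P(data | urn C) = (6/8)(5/7) = 15/28.
The prior-weighted likelihoods are 1/3 · 15/22 = 5/22, 1/3 · 0 = 0, 1/3 · 15/28 = 5/28; with total 125/308.
The posterior is then P(urn A | data) = 14/25, P(urn B | data) = 0, P(urn C | data) = 11/25.
So P(red next | data) = Σ P(red next | H) P(H | data) = (1/5)(14/25) + (1/3)(11/25) = 97/375.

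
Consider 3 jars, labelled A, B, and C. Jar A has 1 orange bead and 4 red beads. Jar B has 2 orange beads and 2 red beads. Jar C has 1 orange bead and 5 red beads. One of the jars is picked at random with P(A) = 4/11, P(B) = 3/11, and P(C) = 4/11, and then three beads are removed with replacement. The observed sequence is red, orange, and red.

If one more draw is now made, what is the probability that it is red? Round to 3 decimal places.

0.728

For each hypothesis, P(data | H) works out to: P(data | jar A) = (4/5)(1/5)(4/5) = 0.128; P(data | jar B) = (2/4)(2/4)(2/4) = 0.125; P(data | jar C) = (5/6)(1/6)(5/6) = 0.11574.
Multiplying each by its prior: 4/11 · 0.128 = 0.046545, 3/11 · 0.125 = 0.034091, 4/11 · 0.11574 = 0.042088; with total 0.12272.
Normalising, the posterior is P(jar A | data) = 0.37927, P(jar B | data) = 0.27779, P(jar C | data) = 0.34294.
Averaging over the posterior, P(red next | data) = (4/5)(0.37927) + (1/2)(0.27779) + (5/6)(0.34294) = 0.7281.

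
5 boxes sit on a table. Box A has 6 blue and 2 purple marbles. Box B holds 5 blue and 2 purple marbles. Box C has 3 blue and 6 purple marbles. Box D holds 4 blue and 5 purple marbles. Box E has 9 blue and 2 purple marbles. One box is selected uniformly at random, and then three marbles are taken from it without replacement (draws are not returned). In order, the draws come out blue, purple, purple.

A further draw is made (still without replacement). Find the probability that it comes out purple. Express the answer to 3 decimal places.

0.452

For each hypothesis, P(data | H) works out to: P(data | box A) = (6/8)(2/7)(1/6) = 0.035714; P(data | box B) = (5/7)(2/6)(1/5) = 0.047619; P(data | box C) = (3/9)(6/8)(5/7) = 0.17857; P(data | box D) = (4/9)(5/8)(4/7) = 0.15873; P(data | box E) = (9/11)(2/10)(1/9) = 0.018182.
Multiplying each by its prior: 1/5 · 0.035714 = 0.0071429, 1/5 · 0.047619 = 0.0095238, 1/5 · 0.17857 = 0.035714, 1/5 · 0.15873 = 0.031746, 1/5 · 0.018182 = 0.0036364; summing to 0.087763.
Normalising, the posterior is P(box A | data) = 0.081388, P(box B | data) = 0.10852, P(box C | data) = 0.40694, P(box D | data) = 0.36172, P(box E | data) = 0.041434.
So P(purple next | data) = Σ P(purple next | H) P(H | data) = (0)(0.081388) + (0)(0.10852) + (2/3)(0.40694) + (1/2)(0.36172) + (0)(0.041434) = 0.45215.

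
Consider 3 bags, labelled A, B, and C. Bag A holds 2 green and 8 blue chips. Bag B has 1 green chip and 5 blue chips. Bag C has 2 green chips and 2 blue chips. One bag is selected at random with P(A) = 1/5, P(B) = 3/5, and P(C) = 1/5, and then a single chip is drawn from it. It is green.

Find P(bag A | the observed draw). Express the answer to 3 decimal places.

The likelihood of this draw under each hypothesis: P(data | bag A) = (2/10) = 1/5; P(data | bag B) = (1/6) = 1/6; P(data | bag C) = (2/4) = 1/2.
The prior-weighted likelihoods are 1/5 · 1/5 = 1/25, 3/5 · 1/6 = 1/10, 1/5 · 1/2 = 1/10; with total 6/25.
By Bayes' rule, P(bag A | data) = (1/25) / (6/25) = 1/6.

0.167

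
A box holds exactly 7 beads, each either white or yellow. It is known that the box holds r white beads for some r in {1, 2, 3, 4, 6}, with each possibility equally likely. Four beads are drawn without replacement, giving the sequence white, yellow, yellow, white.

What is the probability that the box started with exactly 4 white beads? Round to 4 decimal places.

The likelihood of the observed sequence under each hypothesis: P(data | r = 1) = (1/7)(6/6)(5/5)(0/4) = 0; P(data | r = 2) = (2/7)(5/6)(4/5)(1/4) = 1/21; P(data | r = 3) = (3/7)(4/6)(3/5)(2/4) = 3/35; P(data | r = 4) = (4/7)(3/6)(2/5)(3/4) = 3/35; P(data | r = 6) = (6/7)(1/6)(0/5) = 0.
Multiplying each by its prior: 1/5 · 0 = 0, 1/5 · 1/21 = 1/105, 1/5 · 3/35 = 3/175, 1/5 · 3/35 = 3/175, 1/5 · 0 = 0; with total 23/525.
By Bayes' rule, P(r = 4 | data) = (3/175) / (23/525) = 9/23.

0.3913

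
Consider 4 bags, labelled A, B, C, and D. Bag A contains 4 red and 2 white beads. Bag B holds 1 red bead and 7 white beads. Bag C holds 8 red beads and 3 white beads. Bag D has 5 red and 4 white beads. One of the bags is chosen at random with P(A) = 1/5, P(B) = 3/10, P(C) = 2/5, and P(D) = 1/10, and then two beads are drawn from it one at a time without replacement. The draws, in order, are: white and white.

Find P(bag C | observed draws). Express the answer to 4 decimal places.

Compute the likelihood of the observed sequence for each case: P(data | bag A) = (2/6)(1/5) = 0.066667; P(data | bag B) = (7/8)(6/7) = 0.75; P(data | bag C) = (3/11)(2/10) = 0.054545; P(data | bag D) = (4/9)(3/8) = 0.16667.
Multiplying each by its prior: 1/5 · 0.066667 = 0.013333, 3/10 · 0.75 = 0.225, 2/5 · 0.054545 = 0.021818, 1/10 · 0.16667 = 0.016667; summing to 0.27682.
Hence P(bag C | data) = (0.021818) / (0.27682) = 0.078818.

0.0788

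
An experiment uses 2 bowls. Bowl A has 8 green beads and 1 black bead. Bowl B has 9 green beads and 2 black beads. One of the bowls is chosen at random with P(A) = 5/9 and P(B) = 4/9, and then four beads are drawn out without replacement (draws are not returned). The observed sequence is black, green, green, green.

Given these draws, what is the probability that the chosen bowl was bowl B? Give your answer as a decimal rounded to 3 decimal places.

The likelihood of the observed sequence under each hypothesis: P(data | bowl A) = (1/9)(8/8)(7/7)(6/6) = 0.11111; P(data | bowl B) = (2/11)(9/10)(8/9)(7/8) = 0.12727.
The prior-weighted likelihoods are 5/9 · 0.11111 = 0.061728, 4/9 · 0.12727 = 0.056566; with total 0.11829.
Therefore the posterior P(bowl B | data) = (0.056566) / (0.11829) = 0.47818.

0.478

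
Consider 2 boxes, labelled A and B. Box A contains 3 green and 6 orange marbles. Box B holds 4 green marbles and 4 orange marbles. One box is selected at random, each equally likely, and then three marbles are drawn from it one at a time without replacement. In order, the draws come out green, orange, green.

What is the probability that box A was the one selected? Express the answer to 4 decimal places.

Compute the likelihood of the observed sequence for each case: P(data | box A) = (3/9)(6/8)(2/7) = 1/14; P(data | box B) = (4/8)(4/7)(3/6) = 1/7.
Multiplying each by its prior: 1/2 · 1/14 = 1/28, 1/2 · 1/7 = 1/14; summing to 3/28.
Therefore the posterior P(box A | data) = (1/28) / (3/28) = 1/3.

0.3333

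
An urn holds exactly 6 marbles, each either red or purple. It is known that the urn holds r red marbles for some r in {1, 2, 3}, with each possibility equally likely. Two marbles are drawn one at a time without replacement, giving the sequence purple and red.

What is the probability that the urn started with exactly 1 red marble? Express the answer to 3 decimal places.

0.227

For each hypothesis, P(data | H) works out to: P(data | r = 1) = (5/6)(1/5) = 1/6; P(data | r = 2) = (4/6)(2/5) = 4/15; P(data | r = 3) = (3/6)(3/5) = 3/10.
Multiplying each by its prior: 1/3 · 1/6 = 1/18, 1/3 · 4/15 = 4/45, 1/3 · 3/10 = 1/10; these sum to 11/45.
By Bayes' rule, P(r = 1 | data) = (1/18) / (11/45) = 5/22.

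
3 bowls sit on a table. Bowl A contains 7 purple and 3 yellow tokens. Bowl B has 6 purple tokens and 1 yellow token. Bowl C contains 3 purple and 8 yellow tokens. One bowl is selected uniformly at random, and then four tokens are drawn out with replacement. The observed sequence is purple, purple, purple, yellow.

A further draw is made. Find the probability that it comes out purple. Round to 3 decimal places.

Under each hypothesis, the probability of the observed sequence is: P(data | bowl A) = (7/10)(7/10)(7/10)(3/10) = 0.1029; P(data | bowl B) = (6/7)(6/7)(6/7)(1/7) = 0.089963; P(data | bowl C) = (3/11)(3/11)(3/11)(8/11) = 0.014753.
Multiplying each by its prior: 1/3 · 0.1029 = 0.0343, 1/3 · 0.089963 = 0.029988, 1/3 · 0.014753 = 0.0049177; these sum to 0.069205.
Dividing through by the total gives posterior P(bowl A | data) = 0.49563, P(bowl B | data) = 0.43331, P(bowl C | data) = 0.07106.
So P(purple next | data) = Σ P(purple next | H) P(H | data) = (7/10)(0.49563) + (6/7)(0.43331) + (3/11)(0.07106) = 0.73773.

0.738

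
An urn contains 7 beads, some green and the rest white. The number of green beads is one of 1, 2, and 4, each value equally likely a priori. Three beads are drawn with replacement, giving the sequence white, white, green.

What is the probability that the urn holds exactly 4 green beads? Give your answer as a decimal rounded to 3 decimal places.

For each hypothesis, P(data | H) works out to: P(data | r = 1) = (6/7)(6/7)(1/7) = 0.10496; P(data | r = 2) = (5/7)(5/7)(2/7) = 0.14577; P(data | r = 4) = (3/7)(3/7)(4/7) = 0.10496.
Multiplying each by its prior: 1/3 · 0.10496 = 0.034985, 1/3 · 0.14577 = 0.048591, 1/3 · 0.10496 = 0.034985; these sum to 0.11856.
Therefore the posterior P(r = 4 | data) = (0.034985) / (0.11856) = 0.29508.

0.295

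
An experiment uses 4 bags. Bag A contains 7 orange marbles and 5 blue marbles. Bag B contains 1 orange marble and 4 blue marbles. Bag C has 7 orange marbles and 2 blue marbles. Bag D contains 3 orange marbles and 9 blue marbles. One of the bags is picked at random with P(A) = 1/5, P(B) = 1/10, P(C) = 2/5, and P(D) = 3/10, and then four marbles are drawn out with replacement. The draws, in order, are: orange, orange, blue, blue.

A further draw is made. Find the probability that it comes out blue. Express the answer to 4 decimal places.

0.4756

Compute the likelihood of the observed sequence for each case: P(data | bag A) = (7/12)(7/12)(5/12)(5/12) = 0.059076; P(data | bag B) = (1/5)(1/5)(4/5)(4/5) = 0.0256; P(data | bag C) = (7/9)(7/9)(2/9)(2/9) = 0.029873; P(data | bag D) = (3/12)(3/12)(9/12)(9/12) = 0.035156.
Weighting by the prior gives 1/5 · 0.059076 = 0.011815, 1/10 · 0.0256 = 0.00256, 2/5 · 0.029873 = 0.011949, 3/10 · 0.035156 = 0.010547; with total 0.036871.
Normalising, the posterior is P(bag A | data) = 0.32044, P(bag B | data) = 0.06943, P(bag C | data) = 0.32408, P(bag D | data) = 0.28604.
So P(blue next | data) = Σ P(blue next | H) P(H | data) = (5/12)(0.32044) + (4/5)(0.06943) + (2/9)(0.32408) + (3/4)(0.28604) = 0.47561.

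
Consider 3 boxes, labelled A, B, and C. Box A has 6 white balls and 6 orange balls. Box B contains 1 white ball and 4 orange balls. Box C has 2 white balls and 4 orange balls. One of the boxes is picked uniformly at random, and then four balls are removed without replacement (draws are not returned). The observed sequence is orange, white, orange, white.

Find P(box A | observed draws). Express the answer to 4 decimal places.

Under each hypothesis, the probability of the observed sequence is: P(data | box A) = (6/12)(6/11)(5/10)(5/9) = 5/66; P(data | box B) = (4/5)(1/4)(3/3)(0/2) = 0; P(data | box C) = (4/6)(2/5)(3/4)(1/3) = 1/15.
The prior-weighted likelihoods are 1/3 · 5/66 = 5/198, 1/3 · 0 = 0, 1/3 · 1/15 = 1/45; these sum to 47/990.
By Bayes' rule, P(box A | data) = (5/198) / (47/990) = 25/47.

0.5319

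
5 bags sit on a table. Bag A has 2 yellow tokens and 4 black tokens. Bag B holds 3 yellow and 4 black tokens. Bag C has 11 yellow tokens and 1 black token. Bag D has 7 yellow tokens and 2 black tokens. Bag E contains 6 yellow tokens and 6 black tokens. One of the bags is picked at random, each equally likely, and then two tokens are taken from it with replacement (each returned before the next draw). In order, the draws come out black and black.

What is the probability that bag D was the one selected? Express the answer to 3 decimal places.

0.046

Compute the likelihood of the observed sequence for each case: P(data | bag A) = (4/6)(4/6) = 0.44444; P(data | bag B) = (4/7)(4/7) = 0.32653; P(data | bag C) = (1/12)(1/12) = 0.0069444; P(data | bag D) = (2/9)(2/9) = 0.049383; P(data | bag E) = (6/12)(6/12) = 0.25.
The prior-weighted likelihoods are 1/5 · 0.44444 = 0.088889, 1/5 · 0.32653 = 0.065306, 1/5 · 0.0069444 = 0.0013889, 1/5 · 0.049383 = 0.0098765, 1/5 · 0.25 = 0.05; these sum to 0.21546.
So P(bag D | data) = (0.0098765) / (0.21546) = 0.045839.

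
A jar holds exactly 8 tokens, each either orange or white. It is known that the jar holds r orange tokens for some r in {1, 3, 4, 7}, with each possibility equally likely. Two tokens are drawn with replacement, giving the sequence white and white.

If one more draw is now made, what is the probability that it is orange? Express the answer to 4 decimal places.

The likelihood of the observed sequence under each hypothesis: P(data | r = 1) = (7/8)(7/8) = 49/64; P(data | r = 3) = (5/8)(5/8) = 25/64; P(data | r = 4) = (4/8)(4/8) = 1/4; P(data | r = 7) = (1/8)(1/8) = 1/64.
The prior-weighted likelihoods are 1/4 · 49/64 = 49/256, 1/4 · 25/64 = 25/256, 1/4 · 1/4 = 1/16, 1/4 · 1/64 = 1/256; these sum to 91/256.
Dividing through by the total gives posterior P(r = 1 | data) = 7/13, P(r = 3 | data) = 25/91, P(r = 4 | data) = 16/91, P(r = 7 | data) = 1/91.
So P(orange next | data) = Σ P(orange next | H) P(H | data) = (1/8)(7/13) + (3/8)(25/91) + (1/2)(16/91) + (7/8)(1/91) = 15/56.

0.2679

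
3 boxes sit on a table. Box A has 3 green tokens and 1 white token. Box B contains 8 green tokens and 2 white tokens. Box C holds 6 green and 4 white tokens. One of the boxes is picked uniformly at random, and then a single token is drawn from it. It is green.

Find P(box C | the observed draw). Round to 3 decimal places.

0.279

Under each hypothesis, the probability of this draw is: P(data | box A) = (3/4) = 3/4; P(data | box B) = (8/10) = 4/5; P(data | box C) = (6/10) = 3/5.
The prior-weighted likelihoods are 1/3 · 3/4 = 1/4, 1/3 · 4/5 = 4/15, 1/3 · 3/5 = 1/5; these sum to 43/60.
Therefore the posterior P(box C | data) = (1/5) / (43/60) = 12/43.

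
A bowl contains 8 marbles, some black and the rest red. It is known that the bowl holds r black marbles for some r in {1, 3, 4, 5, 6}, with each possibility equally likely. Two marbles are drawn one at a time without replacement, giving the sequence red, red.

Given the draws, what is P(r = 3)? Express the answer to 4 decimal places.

0.2439

Compute the likelihood of the observed sequence for each case: P(data | r = 1) = (7/8)(6/7) = 3/4; P(data | r = 3) = (5/8)(4/7) = 5/14; P(data | r = 4) = (4/8)(3/7) = 3/14; P(data | r = 5) = (3/8)(2/7) = 3/28; P(data | r = 6) = (2/8)(1/7) = 1/28.
Multiplying each by its prior: 1/5 · 3/4 = 3/20, 1/5 · 5/14 = 1/14, 1/5 · 3/14 = 3/70, 1/5 · 3/28 = 3/140, 1/5 · 1/28 = 1/140; these sum to 41/140.
By Bayes' rule, P(r = 3 | data) = (1/14) / (41/140) = 10/41.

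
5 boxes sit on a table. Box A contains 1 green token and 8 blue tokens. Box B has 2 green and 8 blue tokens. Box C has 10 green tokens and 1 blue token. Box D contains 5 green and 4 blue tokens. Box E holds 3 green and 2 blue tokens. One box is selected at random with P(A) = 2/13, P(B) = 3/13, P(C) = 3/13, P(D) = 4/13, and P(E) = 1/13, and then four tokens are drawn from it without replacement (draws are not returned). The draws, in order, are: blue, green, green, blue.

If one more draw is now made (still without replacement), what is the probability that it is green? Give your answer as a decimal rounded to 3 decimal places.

Under each hypothesis, the probability of the observed sequence is: P(data | box A) = (8/9)(1/8)(0/7) = 0; P(data | box B) = (8/10)(2/9)(1/8)(7/7) = 0.022222; P(data | box C) = (1/11)(10/10)(9/9)(0/8) = 0; P(data | box D) = (4/9)(5/8)(4/7)(3/6) = 0.079365; P(data | box E) = (2/5)(3/4)(2/3)(1/2) = 0.1.
The prior-weighted likelihoods are 2/13 · 0 = 0, 3/13 · 0.022222 = 0.0051282, 3/13 · 0 = 0, 4/13 · 0.079365 = 0.02442, 1/13 · 0.1 = 0.0076923; summing to 0.037241.
Normalising, the posterior is P(box A | data) = 0, P(box B | data) = 0.1377, P(box C | data) = 0, P(box D | data) = 0.65574, P(box E | data) = 0.20656.
The predictive probability is P(green next | data) = (0)(0.1377) + (3/5)(0.65574) + (1)(0.20656) = 0.6.

0.600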